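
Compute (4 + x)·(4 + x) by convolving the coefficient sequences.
Ascending coefficients: a = [4, 1], b = [4, 1]. c[0] = 4×4 = 16; c[1] = 4×1 + 1×4 = 8; c[2] = 1×1 = 1. Result coefficients: [16, 8, 1] → 16 + 8x + x^2

16 + 8x + x^2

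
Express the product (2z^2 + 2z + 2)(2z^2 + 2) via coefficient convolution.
Ascending coefficients: a = [2, 2, 2], b = [2, 0, 2]. c[0] = 2×2 = 4; c[1] = 2×0 + 2×2 = 4; c[2] = 2×2 + 2×0 + 2×2 = 8; c[3] = 2×2 + 2×0 = 4; c[4] = 2×2 = 4. Result coefficients: [4, 4, 8, 4, 4] → 4z^4 + 4z^3 + 8z^2 + 4z + 4

4z^4 + 4z^3 + 8z^2 + 4z + 4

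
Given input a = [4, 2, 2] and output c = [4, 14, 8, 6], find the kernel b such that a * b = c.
Output length 4 = len(a) + len(b) - 1 ⇒ len(b) = 2. Solve b forward using b[k] = (c[k] - Σ_{i≥1} a[i]·b[k-i]) / a[0]: b[0] = c[0] / a[0] = 4 / 4 = 1; b[1] = (c[1] - 2×1) / a[0] = (14 - 2×1) / 4 = 3. So b = [1, 3]. Forward-check [4, 2, 2] * [1, 3]: c[0] = 4×1 = 4; c[1] = 4×3 + 2×1 = 14; c[2] = 2×3 + 2×1 = 8; c[3] = 2×3 = 6 → [4, 14, 8, 6] ✓

[1, 3]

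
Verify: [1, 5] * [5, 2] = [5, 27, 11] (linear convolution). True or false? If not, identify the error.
Recompute linear convolution of [1, 5] and [5, 2]: y[0] = 1×5 = 5; y[1] = 1×2 + 5×5 = 27; y[2] = 5×2 = 10 → [5, 27, 10]. Compare to given [5, 27, 11]: they differ at index 2: given 11, correct 10, so answer: No

No. Error at index 2: given 11, correct 10.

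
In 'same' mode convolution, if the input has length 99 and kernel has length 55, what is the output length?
'Same' mode returns an output with the same length as the input: 99

99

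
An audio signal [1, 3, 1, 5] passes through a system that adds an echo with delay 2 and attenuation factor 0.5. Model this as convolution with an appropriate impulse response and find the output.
Direct-path + delayed-attenuated-path model → impulse response h = [1, 0, 0.5] (1 at lag 0, 0.5 at lag 2). Output y[n] = x[n] + 0.5·x[n - 2] (with x[n] = 0 outside 0..3): y[0] = 1 + 0.5×0 = 1; y[1] = 3 + 0.5×0 = 3; y[2] = 1 + 0.5×1 = 1.5; y[3] = 5 + 0.5×3 = 6.5; y[4] = 0 + 0.5×1 = 0.5; y[5] = 0 + 0.5×5 = 2.5. So y = [1, 3, 1.5, 6.5, 0.5, 2.5]

[1, 3, 1.5, 6.5, 0.5, 2.5]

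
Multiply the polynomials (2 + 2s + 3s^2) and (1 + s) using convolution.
Ascending coefficients: a = [2, 2, 3], b = [1, 1]. c[0] = 2×1 = 2; c[1] = 2×1 + 2×1 = 4; c[2] = 2×1 + 3×1 = 5; c[3] = 3×1 = 3. Result coefficients: [2, 4, 5, 3] → 2 + 4s + 5s^2 + 3s^3

2 + 4s + 5s^2 + 3s^3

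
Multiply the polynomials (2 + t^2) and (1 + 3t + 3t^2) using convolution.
Ascending coefficients: a = [2, 0, 1], b = [1, 3, 3]. c[0] = 2×1 = 2; c[1] = 2×3 + 0×1 = 6; c[2] = 2×3 + 0×3 + 1×1 = 7; c[3] = 0×3 + 1×3 = 3; c[4] = 1×3 = 3. Result coefficients: [2, 6, 7, 3, 3] → 2 + 6t + 7t^2 + 3t^3 + 3t^4

2 + 6t + 7t^2 + 3t^3 + 3t^4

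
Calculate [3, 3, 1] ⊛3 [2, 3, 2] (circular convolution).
Use y[k] = Σ_j s[j]·t[(k-j) mod 3]. y[0] = 3×2 + 3×2 + 1×3 = 15; y[1] = 3×3 + 3×2 + 1×2 = 17; y[2] = 3×2 + 3×3 + 1×2 = 17. Result: [15, 17, 17]

[15, 17, 17]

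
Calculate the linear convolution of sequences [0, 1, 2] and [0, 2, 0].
y[0] = 0×0 = 0; y[1] = 0×2 + 1×0 = 0; y[2] = 0×0 + 1×2 + 2×0 = 2; y[3] = 1×0 + 2×2 = 4; y[4] = 2×0 = 0

[0, 0, 2, 4, 0]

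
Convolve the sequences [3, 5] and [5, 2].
y[0] = 3×5 = 15; y[1] = 3×2 + 5×5 = 31; y[2] = 5×2 = 10

[15, 31, 10]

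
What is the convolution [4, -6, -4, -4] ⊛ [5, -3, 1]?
y[0] = 4×5 = 20; y[1] = 4×-3 + -6×5 = -42; y[2] = 4×1 + -6×-3 + -4×5 = 2; y[3] = -6×1 + -4×-3 + -4×5 = -14; y[4] = -4×1 + -4×-3 = 8; y[5] = -4×1 = -4

[20, -42, 2, -14, 8, -4]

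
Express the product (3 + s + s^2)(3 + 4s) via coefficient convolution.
Ascending coefficients: a = [3, 1, 1], b = [3, 4]. c[0] = 3×3 = 9; c[1] = 3×4 + 1×3 = 15; c[2] = 1×4 + 1×3 = 7; c[3] = 1×4 = 4. Result coefficients: [9, 15, 7, 4] → 9 + 15s + 7s^2 + 4s^3

9 + 15s + 7s^2 + 4s^3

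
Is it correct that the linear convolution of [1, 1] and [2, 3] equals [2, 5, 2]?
Recompute linear convolution of [1, 1] and [2, 3]: y[0] = 1×2 = 2; y[1] = 1×3 + 1×2 = 5; y[2] = 1×3 = 3 → [2, 5, 3]. Compare to given [2, 5, 2]: they differ at index 2: given 2, correct 3, so answer: No

No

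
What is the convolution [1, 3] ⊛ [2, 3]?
y[0] = 1×2 = 2; y[1] = 1×3 + 3×2 = 9; y[2] = 3×3 = 9

[2, 9, 9]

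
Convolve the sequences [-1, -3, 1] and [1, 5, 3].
y[0] = -1×1 = -1; y[1] = -1×5 + -3×1 = -8; y[2] = -1×3 + -3×5 + 1×1 = -17; y[3] = -3×3 + 1×5 = -4; y[4] = 1×3 = 3

[-1, -8, -17, -4, 3]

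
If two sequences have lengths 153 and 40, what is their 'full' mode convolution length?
Linear/full convolution length: m + n - 1 = 153 + 40 - 1 = 192

192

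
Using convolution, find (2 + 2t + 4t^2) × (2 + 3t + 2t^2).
Ascending coefficients: a = [2, 2, 4], b = [2, 3, 2]. c[0] = 2×2 = 4; c[1] = 2×3 + 2×2 = 10; c[2] = 2×2 + 2×3 + 4×2 = 18; c[3] = 2×2 + 4×3 = 16; c[4] = 4×2 = 8. Result coefficients: [4, 10, 18, 16, 8] → 4 + 10t + 18t^2 + 16t^3 + 8t^4

4 + 10t + 18t^2 + 16t^3 + 8t^4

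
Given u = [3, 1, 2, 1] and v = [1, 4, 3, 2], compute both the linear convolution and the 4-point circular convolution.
Linear: y_lin[0] = 3×1 = 3; y_lin[1] = 3×4 + 1×1 = 13; y_lin[2] = 3×3 + 1×4 + 2×1 = 15; y_lin[3] = 3×2 + 1×3 + 2×4 + 1×1 = 18; y_lin[4] = 1×2 + 2×3 + 1×4 = 12; y_lin[5] = 2×2 + 1×3 = 7; y_lin[6] = 1×2 = 2 → [3, 13, 15, 18, 12, 7, 2]. Circular (length 4): y[0] = 3×1 + 1×2 + 2×3 + 1×4 = 15; y[1] = 3×4 + 1×1 + 2×2 + 1×3 = 20; y[2] = 3×3 + 1×4 + 2×1 + 1×2 = 17; y[3] = 3×2 + 1×3 + 2×4 + 1×1 = 18 → [15, 20, 17, 18]

Linear: [3, 13, 15, 18, 12, 7, 2], Circular: [15, 20, 17, 18]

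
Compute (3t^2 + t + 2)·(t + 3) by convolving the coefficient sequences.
Ascending coefficients: a = [2, 1, 3], b = [3, 1]. c[0] = 2×3 = 6; c[1] = 2×1 + 1×3 = 5; c[2] = 1×1 + 3×3 = 10; c[3] = 3×1 = 3. Result coefficients: [6, 5, 10, 3] → 3t^3 + 10t^2 + 5t + 6

3t^3 + 10t^2 + 5t + 6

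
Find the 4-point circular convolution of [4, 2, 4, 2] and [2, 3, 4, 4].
Use y[k] = Σ_j f[j]·g[(k-j) mod 4]. y[0] = 4×2 + 2×4 + 4×4 + 2×3 = 38; y[1] = 4×3 + 2×2 + 4×4 + 2×4 = 40; y[2] = 4×4 + 2×3 + 4×2 + 2×4 = 38; y[3] = 4×4 + 2×4 + 4×3 + 2×2 = 40. Result: [38, 40, 38, 40]

[38, 40, 38, 40]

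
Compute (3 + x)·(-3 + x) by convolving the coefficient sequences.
Ascending coefficients: a = [3, 1], b = [-3, 1]. c[0] = 3×-3 = -9; c[1] = 3×1 + 1×-3 = 0; c[2] = 1×1 = 1. Result coefficients: [-9, 0, 1] → -9 + x^2

-9 + x^2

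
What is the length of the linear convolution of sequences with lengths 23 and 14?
Linear/full convolution length: m + n - 1 = 23 + 14 - 1 = 36

36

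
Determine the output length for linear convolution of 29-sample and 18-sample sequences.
Linear/full convolution length: m + n - 1 = 29 + 18 - 1 = 46

46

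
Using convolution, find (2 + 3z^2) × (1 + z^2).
Ascending coefficients: a = [2, 0, 3], b = [1, 0, 1]. c[0] = 2×1 = 2; c[1] = 2×0 + 0×1 = 0; c[2] = 2×1 + 0×0 + 3×1 = 5; c[3] = 0×1 + 3×0 = 0; c[4] = 3×1 = 3. Result coefficients: [2, 0, 5, 0, 3] → 2 + 5z^2 + 3z^4

2 + 5z^2 + 3z^4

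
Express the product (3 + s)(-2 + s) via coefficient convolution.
Ascending coefficients: a = [3, 1], b = [-2, 1]. c[0] = 3×-2 = -6; c[1] = 3×1 + 1×-2 = 1; c[2] = 1×1 = 1. Result coefficients: [-6, 1, 1] → -6 + s + s^2

-6 + s + s^2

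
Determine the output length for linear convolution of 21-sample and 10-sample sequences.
Linear/full convolution length: m + n - 1 = 21 + 10 - 1 = 30

30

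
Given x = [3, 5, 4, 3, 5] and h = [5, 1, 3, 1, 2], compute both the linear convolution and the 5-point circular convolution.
Linear: y_lin[0] = 3×5 = 15; y_lin[1] = 3×1 + 5×5 = 28; y_lin[2] = 3×3 + 5×1 + 4×5 = 34; y_lin[3] = 3×1 + 5×3 + 4×1 + 3×5 = 37; y_lin[4] = 3×2 + 5×1 + 4×3 + 3×1 + 5×5 = 51; y_lin[5] = 5×2 + 4×1 + 3×3 + 5×1 = 28; y_lin[6] = 4×2 + 3×1 + 5×3 = 26; y_lin[7] = 3×2 + 5×1 = 11; y_lin[8] = 5×2 = 10 → [15, 28, 34, 37, 51, 28, 26, 11, 10]. Circular (length 5): y[0] = 3×5 + 5×2 + 4×1 + 3×3 + 5×1 = 43; y[1] = 3×1 + 5×5 + 4×2 + 3×1 + 5×3 = 54; y[2] = 3×3 + 5×1 + 4×5 + 3×2 + 5×1 = 45; y[3] = 3×1 + 5×3 + 4×1 + 3×5 + 5×2 = 47; y[4] = 3×2 + 5×1 + 4×3 + 3×1 + 5×5 = 51 → [43, 54, 45, 47, 51]

Linear: [15, 28, 34, 37, 51, 28, 26, 11, 10], Circular: [43, 54, 45, 47, 51]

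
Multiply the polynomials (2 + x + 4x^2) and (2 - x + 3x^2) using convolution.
Ascending coefficients: a = [2, 1, 4], b = [2, -1, 3]. c[0] = 2×2 = 4; c[1] = 2×-1 + 1×2 = 0; c[2] = 2×3 + 1×-1 + 4×2 = 13; c[3] = 1×3 + 4×-1 = -1; c[4] = 4×3 = 12. Result coefficients: [4, 0, 13, -1, 12] → 4 + 13x^2 - x^3 + 12x^4

4 + 13x^2 - x^3 + 12x^4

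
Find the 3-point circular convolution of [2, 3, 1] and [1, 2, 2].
Use y[k] = Σ_j a[j]·b[(k-j) mod 3]. y[0] = 2×1 + 3×2 + 1×2 = 10; y[1] = 2×2 + 3×1 + 1×2 = 9; y[2] = 2×2 + 3×2 + 1×1 = 11. Result: [10, 9, 11]

[10, 9, 11]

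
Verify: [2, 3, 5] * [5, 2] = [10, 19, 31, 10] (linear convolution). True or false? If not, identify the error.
Recompute linear convolution of [2, 3, 5] and [5, 2]: y[0] = 2×5 = 10; y[1] = 2×2 + 3×5 = 19; y[2] = 3×2 + 5×5 = 31; y[3] = 5×2 = 10 → [10, 19, 31, 10]. Given [10, 19, 31, 10] matches, so answer: Yes

Yes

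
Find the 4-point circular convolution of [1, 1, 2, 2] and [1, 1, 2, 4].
Use y[k] = Σ_j u[j]·v[(k-j) mod 4]. y[0] = 1×1 + 1×4 + 2×2 + 2×1 = 11; y[1] = 1×1 + 1×1 + 2×4 + 2×2 = 14; y[2] = 1×2 + 1×1 + 2×1 + 2×4 = 13; y[3] = 1×4 + 1×2 + 2×1 + 2×1 = 10. Result: [11, 14, 13, 10]

[11, 14, 13, 10]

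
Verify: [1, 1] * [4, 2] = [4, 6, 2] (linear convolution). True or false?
Recompute linear convolution of [1, 1] and [4, 2]: y[0] = 1×4 = 4; y[1] = 1×2 + 1×4 = 6; y[2] = 1×2 = 2 → [4, 6, 2]. Given [4, 6, 2] matches, so answer: Yes

Yes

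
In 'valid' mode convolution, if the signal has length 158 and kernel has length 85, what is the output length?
'Valid' mode counts only positions where the kernel fully overlaps the signal: m - n + 1 = 158 - 85 + 1 = 74

74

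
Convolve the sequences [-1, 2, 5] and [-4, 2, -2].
y[0] = -1×-4 = 4; y[1] = -1×2 + 2×-4 = -10; y[2] = -1×-2 + 2×2 + 5×-4 = -14; y[3] = 2×-2 + 5×2 = 6; y[4] = 5×-2 = -10

[4, -10, -14, 6, -10]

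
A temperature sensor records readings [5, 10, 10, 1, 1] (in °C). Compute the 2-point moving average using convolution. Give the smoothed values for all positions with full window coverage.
2-point moving average kernel = [1, 1]. Apply in 'valid' mode (full window coverage): avg[0] = (5 + 10) / 2 = 7.5; avg[1] = (10 + 10) / 2 = 10.0; avg[2] = (10 + 1) / 2 = 5.5; avg[3] = (1 + 1) / 2 = 1.0. Smoothed values: [7.5, 10.0, 5.5, 1.0]

[7.5, 10.0, 5.5, 1.0]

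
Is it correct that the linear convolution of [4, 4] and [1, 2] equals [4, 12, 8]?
Recompute linear convolution of [4, 4] and [1, 2]: y[0] = 4×1 = 4; y[1] = 4×2 + 4×1 = 12; y[2] = 4×2 = 8 → [4, 12, 8]. Given [4, 12, 8] matches, so answer: Yes

Yes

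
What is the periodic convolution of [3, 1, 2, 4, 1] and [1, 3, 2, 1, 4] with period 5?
Use y[k] = Σ_j f[j]·g[(k-j) mod 5]. y[0] = 3×1 + 1×4 + 2×1 + 4×2 + 1×3 = 20; y[1] = 3×3 + 1×1 + 2×4 + 4×1 + 1×2 = 24; y[2] = 3×2 + 1×3 + 2×1 + 4×4 + 1×1 = 28; y[3] = 3×1 + 1×2 + 2×3 + 4×1 + 1×4 = 19; y[4] = 3×4 + 1×1 + 2×2 + 4×3 + 1×1 = 30. Result: [20, 24, 28, 19, 30]

[20, 24, 28, 19, 30]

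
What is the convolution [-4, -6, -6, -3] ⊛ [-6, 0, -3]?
y[0] = -4×-6 = 24; y[1] = -4×0 + -6×-6 = 36; y[2] = -4×-3 + -6×0 + -6×-6 = 48; y[3] = -6×-3 + -6×0 + -3×-6 = 36; y[4] = -6×-3 + -3×0 = 18; y[5] = -3×-3 = 9

[24, 36, 48, 36, 18, 9]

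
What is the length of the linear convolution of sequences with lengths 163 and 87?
Linear/full convolution length: m + n - 1 = 163 + 87 - 1 = 249

249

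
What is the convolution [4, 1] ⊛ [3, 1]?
y[0] = 4×3 = 12; y[1] = 4×1 + 1×3 = 7; y[2] = 1×1 = 1

[12, 7, 1]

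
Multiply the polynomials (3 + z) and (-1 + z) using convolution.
Ascending coefficients: a = [3, 1], b = [-1, 1]. c[0] = 3×-1 = -3; c[1] = 3×1 + 1×-1 = 2; c[2] = 1×1 = 1. Result coefficients: [-3, 2, 1] → -3 + 2z + z^2

-3 + 2z + z^2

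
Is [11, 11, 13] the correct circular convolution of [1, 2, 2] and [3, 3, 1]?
Recompute circular convolution of [1, 2, 2] and [3, 3, 1]: y[0] = 1×3 + 2×1 + 2×3 = 11; y[1] = 1×3 + 2×3 + 2×1 = 11; y[2] = 1×1 + 2×3 + 2×3 = 13 → [11, 11, 13]. Given [11, 11, 13] matches, so answer: Yes

Yes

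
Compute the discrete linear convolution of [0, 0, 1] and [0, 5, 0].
y[0] = 0×0 = 0; y[1] = 0×5 + 0×0 = 0; y[2] = 0×0 + 0×5 + 1×0 = 0; y[3] = 0×0 + 1×5 = 5; y[4] = 1×0 = 0

[0, 0, 0, 5, 0]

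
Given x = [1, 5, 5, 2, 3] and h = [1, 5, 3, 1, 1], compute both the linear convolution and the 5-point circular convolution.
Linear: y_lin[0] = 1×1 = 1; y_lin[1] = 1×5 + 5×1 = 10; y_lin[2] = 1×3 + 5×5 + 5×1 = 33; y_lin[3] = 1×1 + 5×3 + 5×5 + 2×1 = 43; y_lin[4] = 1×1 + 5×1 + 5×3 + 2×5 + 3×1 = 34; y_lin[5] = 5×1 + 5×1 + 2×3 + 3×5 = 31; y_lin[6] = 5×1 + 2×1 + 3×3 = 16; y_lin[7] = 2×1 + 3×1 = 5; y_lin[8] = 3×1 = 3 → [1, 10, 33, 43, 34, 31, 16, 5, 3]. Circular (length 5): y[0] = 1×1 + 5×1 + 5×1 + 2×3 + 3×5 = 32; y[1] = 1×5 + 5×1 + 5×1 + 2×1 + 3×3 = 26; y[2] = 1×3 + 5×5 + 5×1 + 2×1 + 3×1 = 38; y[3] = 1×1 + 5×3 + 5×5 + 2×1 + 3×1 = 46; y[4] = 1×1 + 5×1 + 5×3 + 2×5 + 3×1 = 34 → [32, 26, 38, 46, 34]

Linear: [1, 10, 33, 43, 34, 31, 16, 5, 3], Circular: [32, 26, 38, 46, 34]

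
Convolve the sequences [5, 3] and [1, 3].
y[0] = 5×1 = 5; y[1] = 5×3 + 3×1 = 18; y[2] = 3×3 = 9

[5, 18, 9]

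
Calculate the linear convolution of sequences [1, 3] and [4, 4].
y[0] = 1×4 = 4; y[1] = 1×4 + 3×4 = 16; y[2] = 3×4 = 12

[4, 16, 12]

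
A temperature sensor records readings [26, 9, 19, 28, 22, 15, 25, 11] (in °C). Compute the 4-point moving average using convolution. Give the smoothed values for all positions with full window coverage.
4-point moving average kernel = [1, 1, 1, 1]. Apply in 'valid' mode (full window coverage): avg[0] = (26 + 9 + 19 + 28) / 4 = 20.5; avg[1] = (9 + 19 + 28 + 22) / 4 = 19.5; avg[2] = (19 + 28 + 22 + 15) / 4 = 21.0; avg[3] = (28 + 22 + 15 + 25) / 4 = 22.5; avg[4] = (22 + 15 + 25 + 11) / 4 = 18.25. Smoothed values: [20.5, 19.5, 21.0, 22.5, 18.25]

[20.5, 19.5, 21.0, 22.5, 18.25]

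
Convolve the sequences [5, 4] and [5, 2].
y[0] = 5×5 = 25; y[1] = 5×2 + 4×5 = 30; y[2] = 4×2 = 8

[25, 30, 8]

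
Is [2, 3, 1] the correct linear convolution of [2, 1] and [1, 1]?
Recompute linear convolution of [2, 1] and [1, 1]: y[0] = 2×1 = 2; y[1] = 2×1 + 1×1 = 3; y[2] = 1×1 = 1 → [2, 3, 1]. Given [2, 3, 1] matches, so answer: Yes

Yes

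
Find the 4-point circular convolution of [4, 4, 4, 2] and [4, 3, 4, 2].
Use y[k] = Σ_j x[j]·h[(k-j) mod 4]. y[0] = 4×4 + 4×2 + 4×4 + 2×3 = 46; y[1] = 4×3 + 4×4 + 4×2 + 2×4 = 44; y[2] = 4×4 + 4×3 + 4×4 + 2×2 = 48; y[3] = 4×2 + 4×4 + 4×3 + 2×4 = 44. Result: [46, 44, 48, 44]

[46, 44, 48, 44]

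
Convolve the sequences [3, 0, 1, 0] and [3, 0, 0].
y[0] = 3×3 = 9; y[1] = 3×0 + 0×3 = 0; y[2] = 3×0 + 0×0 + 1×3 = 3; y[3] = 0×0 + 1×0 + 0×3 = 0; y[4] = 1×0 + 0×0 = 0; y[5] = 0×0 = 0

[9, 0, 3, 0, 0, 0]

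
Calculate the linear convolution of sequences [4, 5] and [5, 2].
y[0] = 4×5 = 20; y[1] = 4×2 + 5×5 = 33; y[2] = 5×2 = 10

[20, 33, 10]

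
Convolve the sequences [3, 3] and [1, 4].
y[0] = 3×1 = 3; y[1] = 3×4 + 3×1 = 15; y[2] = 3×4 = 12

[3, 15, 12]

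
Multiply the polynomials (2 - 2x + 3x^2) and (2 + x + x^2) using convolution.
Ascending coefficients: a = [2, -2, 3], b = [2, 1, 1]. c[0] = 2×2 = 4; c[1] = 2×1 + -2×2 = -2; c[2] = 2×1 + -2×1 + 3×2 = 6; c[3] = -2×1 + 3×1 = 1; c[4] = 3×1 = 3. Result coefficients: [4, -2, 6, 1, 3] → 4 - 2x + 6x^2 + x^3 + 3x^4

4 - 2x + 6x^2 + x^3 + 3x^4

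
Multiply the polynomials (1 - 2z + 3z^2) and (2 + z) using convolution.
Ascending coefficients: a = [1, -2, 3], b = [2, 1]. c[0] = 1×2 = 2; c[1] = 1×1 + -2×2 = -3; c[2] = -2×1 + 3×2 = 4; c[3] = 3×1 = 3. Result coefficients: [2, -3, 4, 3] → 2 - 3z + 4z^2 + 3z^3

2 - 3z + 4z^2 + 3z^3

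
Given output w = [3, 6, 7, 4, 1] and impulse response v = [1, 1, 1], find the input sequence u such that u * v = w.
Deconvolve w=[3, 6, 7, 4, 1] by v=[1, 1, 1]. Since v[0]=1, solve forward: u[0] = w[0] / 1 = 3; u[1] = (w[1] - 3×1) / 1 = 3; u[2] = (w[2] - 3×1 - 3×1) / 1 = 1. So u = [3, 3, 1]. Check by forward convolution: w[0] = 3×1 = 3; w[1] = 3×1 + 3×1 = 6; w[2] = 3×1 + 3×1 + 1×1 = 7; w[3] = 3×1 + 1×1 = 4; w[4] = 1×1 = 1

[3, 3, 1]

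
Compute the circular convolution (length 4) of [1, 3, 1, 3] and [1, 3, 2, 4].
Use y[k] = Σ_j x[j]·h[(k-j) mod 4]. y[0] = 1×1 + 3×4 + 1×2 + 3×3 = 24; y[1] = 1×3 + 3×1 + 1×4 + 3×2 = 16; y[2] = 1×2 + 3×3 + 1×1 + 3×4 = 24; y[3] = 1×4 + 3×2 + 1×3 + 3×1 = 16. Result: [24, 16, 24, 16]

[24, 16, 24, 16]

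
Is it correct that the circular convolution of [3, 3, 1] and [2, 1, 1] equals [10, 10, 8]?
Recompute circular convolution of [3, 3, 1] and [2, 1, 1]: y[0] = 3×2 + 3×1 + 1×1 = 10; y[1] = 3×1 + 3×2 + 1×1 = 10; y[2] = 3×1 + 3×1 + 1×2 = 8 → [10, 10, 8]. Given [10, 10, 8] matches, so answer: Yes

Yes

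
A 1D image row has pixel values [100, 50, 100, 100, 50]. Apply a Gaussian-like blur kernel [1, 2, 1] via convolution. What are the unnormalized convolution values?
Convolve image row [100, 50, 100, 100, 50] with kernel [1, 2, 1]: y[0] = 100×1 = 100; y[1] = 100×2 + 50×1 = 250; y[2] = 100×1 + 50×2 + 100×1 = 300; y[3] = 50×1 + 100×2 + 100×1 = 350; y[4] = 100×1 + 100×2 + 50×1 = 350; y[5] = 100×1 + 50×2 = 200; y[6] = 50×1 = 50 → [100, 250, 300, 350, 350, 200, 50]. Normalization factor = sum(kernel) = 4.

[100, 250, 300, 350, 350, 200, 50]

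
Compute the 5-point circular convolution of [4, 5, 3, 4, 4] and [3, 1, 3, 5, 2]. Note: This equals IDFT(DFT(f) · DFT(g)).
Either evaluate y[k] = Σ_j f[j]·g[(k-j) mod 5] directly, or use IDFT(DFT(f) · DFT(g)). y[0] = 4×3 + 5×2 + 3×5 + 4×3 + 4×1 = 53; y[1] = 4×1 + 5×3 + 3×2 + 4×5 + 4×3 = 57; y[2] = 4×3 + 5×1 + 3×3 + 4×2 + 4×5 = 54; y[3] = 4×5 + 5×3 + 3×1 + 4×3 + 4×2 = 58; y[4] = 4×2 + 5×5 + 3×3 + 4×1 + 4×3 = 58. Result: [53, 57, 54, 58, 58]

[53, 57, 54, 58, 58]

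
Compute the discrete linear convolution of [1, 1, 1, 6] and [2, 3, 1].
y[0] = 1×2 = 2; y[1] = 1×3 + 1×2 = 5; y[2] = 1×1 + 1×3 + 1×2 = 6; y[3] = 1×1 + 1×3 + 6×2 = 16; y[4] = 1×1 + 6×3 = 19; y[5] = 6×1 = 6

[2, 5, 6, 16, 19, 6]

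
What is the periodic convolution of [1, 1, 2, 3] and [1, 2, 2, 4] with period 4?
Use y[k] = Σ_j s[j]·t[(k-j) mod 4]. y[0] = 1×1 + 1×4 + 2×2 + 3×2 = 15; y[1] = 1×2 + 1×1 + 2×4 + 3×2 = 17; y[2] = 1×2 + 1×2 + 2×1 + 3×4 = 18; y[3] = 1×4 + 1×2 + 2×2 + 3×1 = 13. Result: [15, 17, 18, 13]

[15, 17, 18, 13]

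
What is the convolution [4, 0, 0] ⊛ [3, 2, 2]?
y[0] = 4×3 = 12; y[1] = 4×2 + 0×3 = 8; y[2] = 4×2 + 0×2 + 0×3 = 8; y[3] = 0×2 + 0×2 = 0; y[4] = 0×2 = 0

[12, 8, 8, 0, 0]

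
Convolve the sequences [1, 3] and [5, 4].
y[0] = 1×5 = 5; y[1] = 1×4 + 3×5 = 19; y[2] = 3×4 = 12

[5, 19, 12]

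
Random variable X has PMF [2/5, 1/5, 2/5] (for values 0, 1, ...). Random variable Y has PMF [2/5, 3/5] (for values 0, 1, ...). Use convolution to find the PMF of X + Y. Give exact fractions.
P(X+Y=k) = Σ_i P(X=i)·P(Y=k-i) — a convolution of [2/5, 1/5, 2/5] and [2/5, 3/5]. P(X+Y=0) = (2/5)×(2/5) = 4/25; P(X+Y=1) = (2/5)×(3/5) + (1/5)×(2/5) = 6/25 + 2/25 = 8/25; P(X+Y=2) = (1/5)×(3/5) + (2/5)×(2/5) = 3/25 + 4/25 = 7/25; P(X+Y=3) = (2/5)×(3/5) = 6/25. PMF: [4/25, 8/25, 7/25, 6/25] (sums to 1 ✓)

[4/25, 8/25, 7/25, 6/25]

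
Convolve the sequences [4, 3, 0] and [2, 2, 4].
y[0] = 4×2 = 8; y[1] = 4×2 + 3×2 = 14; y[2] = 4×4 + 3×2 + 0×2 = 22; y[3] = 3×4 + 0×2 = 12; y[4] = 0×4 = 0

[8, 14, 22, 12, 0]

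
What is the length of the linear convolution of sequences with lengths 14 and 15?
Linear/full convolution length: m + n - 1 = 14 + 15 - 1 = 28

28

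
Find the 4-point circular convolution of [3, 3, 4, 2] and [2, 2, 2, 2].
Use y[k] = Σ_j x[j]·h[(k-j) mod 4]. y[0] = 3×2 + 3×2 + 4×2 + 2×2 = 24; y[1] = 3×2 + 3×2 + 4×2 + 2×2 = 24; y[2] = 3×2 + 3×2 + 4×2 + 2×2 = 24; y[3] = 3×2 + 3×2 + 4×2 + 2×2 = 24. Result: [24, 24, 24, 24]

[24, 24, 24, 24]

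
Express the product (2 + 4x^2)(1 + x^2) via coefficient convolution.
Ascending coefficients: a = [2, 0, 4], b = [1, 0, 1]. c[0] = 2×1 = 2; c[1] = 2×0 + 0×1 = 0; c[2] = 2×1 + 0×0 + 4×1 = 6; c[3] = 0×1 + 4×0 = 0; c[4] = 4×1 = 4. Result coefficients: [2, 0, 6, 0, 4] → 2 + 6x^2 + 4x^4

2 + 6x^2 + 4x^4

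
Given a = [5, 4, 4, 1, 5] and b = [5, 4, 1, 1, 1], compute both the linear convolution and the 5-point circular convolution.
Linear: y_lin[0] = 5×5 = 25; y_lin[1] = 5×4 + 4×5 = 40; y_lin[2] = 5×1 + 4×4 + 4×5 = 41; y_lin[3] = 5×1 + 4×1 + 4×4 + 1×5 = 30; y_lin[4] = 5×1 + 4×1 + 4×1 + 1×4 + 5×5 = 42; y_lin[5] = 4×1 + 4×1 + 1×1 + 5×4 = 29; y_lin[6] = 4×1 + 1×1 + 5×1 = 10; y_lin[7] = 1×1 + 5×1 = 6; y_lin[8] = 5×1 = 5 → [25, 40, 41, 30, 42, 29, 10, 6, 5]. Circular (length 5): y[0] = 5×5 + 4×1 + 4×1 + 1×1 + 5×4 = 54; y[1] = 5×4 + 4×5 + 4×1 + 1×1 + 5×1 = 50; y[2] = 5×1 + 4×4 + 4×5 + 1×1 + 5×1 = 47; y[3] = 5×1 + 4×1 + 4×4 + 1×5 + 5×1 = 35; y[4] = 5×1 + 4×1 + 4×1 + 1×4 + 5×5 = 42 → [54, 50, 47, 35, 42]

Linear: [25, 40, 41, 30, 42, 29, 10, 6, 5], Circular: [54, 50, 47, 35, 42]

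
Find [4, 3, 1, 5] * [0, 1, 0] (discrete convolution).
y[0] = 4×0 = 0; y[1] = 4×1 + 3×0 = 4; y[2] = 4×0 + 3×1 + 1×0 = 3; y[3] = 3×0 + 1×1 + 5×0 = 1; y[4] = 1×0 + 5×1 = 5; y[5] = 5×0 = 0

[0, 4, 3, 1, 5, 0]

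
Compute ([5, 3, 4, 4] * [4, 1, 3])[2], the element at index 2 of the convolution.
Use y[k] = Σ_i a[i]·b[k-i] at k=2. y[2] = 5×3 + 3×1 + 4×4 = 34

34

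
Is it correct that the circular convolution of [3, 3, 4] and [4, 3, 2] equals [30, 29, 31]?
Recompute circular convolution of [3, 3, 4] and [4, 3, 2]: y[0] = 3×4 + 3×2 + 4×3 = 30; y[1] = 3×3 + 3×4 + 4×2 = 29; y[2] = 3×2 + 3×3 + 4×4 = 31 → [30, 29, 31]. Given [30, 29, 31] matches, so answer: Yes

Yes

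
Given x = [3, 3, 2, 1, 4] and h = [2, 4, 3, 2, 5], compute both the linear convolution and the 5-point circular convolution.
Linear: y_lin[0] = 3×2 = 6; y_lin[1] = 3×4 + 3×2 = 18; y_lin[2] = 3×3 + 3×4 + 2×2 = 25; y_lin[3] = 3×2 + 3×3 + 2×4 + 1×2 = 25; y_lin[4] = 3×5 + 3×2 + 2×3 + 1×4 + 4×2 = 39; y_lin[5] = 3×5 + 2×2 + 1×3 + 4×4 = 38; y_lin[6] = 2×5 + 1×2 + 4×3 = 24; y_lin[7] = 1×5 + 4×2 = 13; y_lin[8] = 4×5 = 20 → [6, 18, 25, 25, 39, 38, 24, 13, 20]. Circular (length 5): y[0] = 3×2 + 3×5 + 2×2 + 1×3 + 4×4 = 44; y[1] = 3×4 + 3×2 + 2×5 + 1×2 + 4×3 = 42; y[2] = 3×3 + 3×4 + 2×2 + 1×5 + 4×2 = 38; y[3] = 3×2 + 3×3 + 2×4 + 1×2 + 4×5 = 45; y[4] = 3×5 + 3×2 + 2×3 + 1×4 + 4×2 = 39 → [44, 42, 38, 45, 39]

Linear: [6, 18, 25, 25, 39, 38, 24, 13, 20], Circular: [44, 42, 38, 45, 39]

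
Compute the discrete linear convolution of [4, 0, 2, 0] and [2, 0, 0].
y[0] = 4×2 = 8; y[1] = 4×0 + 0×2 = 0; y[2] = 4×0 + 0×0 + 2×2 = 4; y[3] = 0×0 + 2×0 + 0×2 = 0; y[4] = 2×0 + 0×0 = 0; y[5] = 0×0 = 0

[8, 0, 4, 0, 0, 0]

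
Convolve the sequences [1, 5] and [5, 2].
y[0] = 1×5 = 5; y[1] = 1×2 + 5×5 = 27; y[2] = 5×2 = 10

[5, 27, 10]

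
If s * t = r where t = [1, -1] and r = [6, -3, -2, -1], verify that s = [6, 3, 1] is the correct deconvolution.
Forward-compute [6, 3, 1] * [1, -1]: r[0] = 6×1 = 6; r[1] = 6×-1 + 3×1 = -3; r[2] = 3×-1 + 1×1 = -2; r[3] = 1×-1 = -1 → [6, -3, -2, -1]. Matches given r = [6, -3, -2, -1], so verified.

Verified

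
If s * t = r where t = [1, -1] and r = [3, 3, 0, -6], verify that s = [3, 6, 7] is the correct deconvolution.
Forward-compute [3, 6, 7] * [1, -1]: r[0] = 3×1 = 3; r[1] = 3×-1 + 6×1 = 3; r[2] = 6×-1 + 7×1 = 1; r[3] = 7×-1 = -7 → [3, 3, 1, -7]. Does not match given r = [3, 3, 0, -6].

Not verified. [3, 6, 7] * [1, -1] = [3, 3, 1, -7], which differs from [3, 3, 0, -6] at index 2.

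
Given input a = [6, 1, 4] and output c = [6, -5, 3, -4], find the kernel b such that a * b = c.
Output length 4 = len(a) + len(b) - 1 ⇒ len(b) = 2. Solve b forward using b[k] = (c[k] - Σ_{i≥1} a[i]·b[k-i]) / a[0]: b[0] = c[0] / a[0] = 6 / 6 = 1; b[1] = (c[1] - 1×1) / a[0] = (-5 - 1×1) / 6 = -1. So b = [1, -1]. Forward-check [6, 1, 4] * [1, -1]: c[0] = 6×1 = 6; c[1] = 6×-1 + 1×1 = -5; c[2] = 1×-1 + 4×1 = 3; c[3] = 4×-1 = -4 → [6, -5, 3, -4] ✓

[1, -1]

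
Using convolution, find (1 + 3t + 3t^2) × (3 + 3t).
Ascending coefficients: a = [1, 3, 3], b = [3, 3]. c[0] = 1×3 = 3; c[1] = 1×3 + 3×3 = 12; c[2] = 3×3 + 3×3 = 18; c[3] = 3×3 = 9. Result coefficients: [3, 12, 18, 9] → 3 + 12t + 18t^2 + 9t^3

3 + 12t + 18t^2 + 9t^3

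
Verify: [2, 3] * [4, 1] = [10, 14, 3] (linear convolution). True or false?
Recompute linear convolution of [2, 3] and [4, 1]: y[0] = 2×4 = 8; y[1] = 2×1 + 3×4 = 14; y[2] = 3×1 = 3 → [8, 14, 3]. Compare to given [10, 14, 3]: they differ at index 0: given 10, correct 8, so answer: No

No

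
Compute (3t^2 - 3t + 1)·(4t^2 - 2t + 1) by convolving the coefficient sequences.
Ascending coefficients: a = [1, -3, 3], b = [1, -2, 4]. c[0] = 1×1 = 1; c[1] = 1×-2 + -3×1 = -5; c[2] = 1×4 + -3×-2 + 3×1 = 13; c[3] = -3×4 + 3×-2 = -18; c[4] = 3×4 = 12. Result coefficients: [1, -5, 13, -18, 12] → 12t^4 - 18t^3 + 13t^2 - 5t + 1

12t^4 - 18t^3 + 13t^2 - 5t + 1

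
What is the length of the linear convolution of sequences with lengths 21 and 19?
Linear/full convolution length: m + n - 1 = 21 + 19 - 1 = 39

39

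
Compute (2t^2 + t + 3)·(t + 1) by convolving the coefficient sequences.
Ascending coefficients: a = [3, 1, 2], b = [1, 1]. c[0] = 3×1 = 3; c[1] = 3×1 + 1×1 = 4; c[2] = 1×1 + 2×1 = 3; c[3] = 2×1 = 2. Result coefficients: [3, 4, 3, 2] → 2t^3 + 3t^2 + 4t + 3

2t^3 + 3t^2 + 4t + 3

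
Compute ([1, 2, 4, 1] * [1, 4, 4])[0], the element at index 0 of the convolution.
Use y[k] = Σ_i a[i]·b[k-i] at k=0. y[0] = 1×1 = 1

1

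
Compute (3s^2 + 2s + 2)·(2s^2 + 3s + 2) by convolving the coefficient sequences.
Ascending coefficients: a = [2, 2, 3], b = [2, 3, 2]. c[0] = 2×2 = 4; c[1] = 2×3 + 2×2 = 10; c[2] = 2×2 + 2×3 + 3×2 = 16; c[3] = 2×2 + 3×3 = 13; c[4] = 3×2 = 6. Result coefficients: [4, 10, 16, 13, 6] → 6s^4 + 13s^3 + 16s^2 + 10s + 4

6s^4 + 13s^3 + 16s^2 + 10s + 4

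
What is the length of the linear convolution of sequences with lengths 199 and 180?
Linear/full convolution length: m + n - 1 = 199 + 180 - 1 = 378

378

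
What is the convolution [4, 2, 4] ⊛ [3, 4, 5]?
y[0] = 4×3 = 12; y[1] = 4×4 + 2×3 = 22; y[2] = 4×5 + 2×4 + 4×3 = 40; y[3] = 2×5 + 4×4 = 26; y[4] = 4×5 = 20

[12, 22, 40, 26, 20]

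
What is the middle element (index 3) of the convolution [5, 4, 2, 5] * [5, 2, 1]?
Use y[k] = Σ_i a[i]·b[k-i] at k=3. y[3] = 4×1 + 2×2 + 5×5 = 33

33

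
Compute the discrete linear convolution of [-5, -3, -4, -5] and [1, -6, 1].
y[0] = -5×1 = -5; y[1] = -5×-6 + -3×1 = 27; y[2] = -5×1 + -3×-6 + -4×1 = 9; y[3] = -3×1 + -4×-6 + -5×1 = 16; y[4] = -4×1 + -5×-6 = 26; y[5] = -5×1 = -5

[-5, 27, 9, 16, 26, -5]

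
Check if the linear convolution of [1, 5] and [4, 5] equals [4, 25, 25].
Recompute linear convolution of [1, 5] and [4, 5]: y[0] = 1×4 = 4; y[1] = 1×5 + 5×4 = 25; y[2] = 5×5 = 25 → [4, 25, 25]. Given [4, 25, 25] matches, so answer: Yes

Yes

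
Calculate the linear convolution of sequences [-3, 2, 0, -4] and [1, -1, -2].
y[0] = -3×1 = -3; y[1] = -3×-1 + 2×1 = 5; y[2] = -3×-2 + 2×-1 + 0×1 = 4; y[3] = 2×-2 + 0×-1 + -4×1 = -8; y[4] = 0×-2 + -4×-1 = 4; y[5] = -4×-2 = 8

[-3, 5, 4, -8, 4, 8]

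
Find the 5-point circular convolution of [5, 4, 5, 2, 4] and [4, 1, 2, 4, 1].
Use y[k] = Σ_j a[j]·b[(k-j) mod 5]. y[0] = 5×4 + 4×1 + 5×4 + 2×2 + 4×1 = 52; y[1] = 5×1 + 4×4 + 5×1 + 2×4 + 4×2 = 42; y[2] = 5×2 + 4×1 + 5×4 + 2×1 + 4×4 = 52; y[3] = 5×4 + 4×2 + 5×1 + 2×4 + 4×1 = 45; y[4] = 5×1 + 4×4 + 5×2 + 2×1 + 4×4 = 49. Result: [52, 42, 52, 45, 49]

[52, 42, 52, 45, 49]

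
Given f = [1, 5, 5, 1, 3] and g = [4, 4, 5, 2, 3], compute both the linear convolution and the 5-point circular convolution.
Linear: y_lin[0] = 1×4 = 4; y_lin[1] = 1×4 + 5×4 = 24; y_lin[2] = 1×5 + 5×4 + 5×4 = 45; y_lin[3] = 1×2 + 5×5 + 5×4 + 1×4 = 51; y_lin[4] = 1×3 + 5×2 + 5×5 + 1×4 + 3×4 = 54; y_lin[5] = 5×3 + 5×2 + 1×5 + 3×4 = 42; y_lin[6] = 5×3 + 1×2 + 3×5 = 32; y_lin[7] = 1×3 + 3×2 = 9; y_lin[8] = 3×3 = 9 → [4, 24, 45, 51, 54, 42, 32, 9, 9]. Circular (length 5): y[0] = 1×4 + 5×3 + 5×2 + 1×5 + 3×4 = 46; y[1] = 1×4 + 5×4 + 5×3 + 1×2 + 3×5 = 56; y[2] = 1×5 + 5×4 + 5×4 + 1×3 + 3×2 = 54; y[3] = 1×2 + 5×5 + 5×4 + 1×4 + 3×3 = 60; y[4] = 1×3 + 5×2 + 5×5 + 1×4 + 3×4 = 54 → [46, 56, 54, 60, 54]

Linear: [4, 24, 45, 51, 54, 42, 32, 9, 9], Circular: [46, 56, 54, 60, 54]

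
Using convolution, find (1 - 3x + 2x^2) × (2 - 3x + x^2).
Ascending coefficients: a = [1, -3, 2], b = [2, -3, 1]. c[0] = 1×2 = 2; c[1] = 1×-3 + -3×2 = -9; c[2] = 1×1 + -3×-3 + 2×2 = 14; c[3] = -3×1 + 2×-3 = -9; c[4] = 2×1 = 2. Result coefficients: [2, -9, 14, -9, 2] → 2 - 9x + 14x^2 - 9x^3 + 2x^4

2 - 9x + 14x^2 - 9x^3 + 2x^4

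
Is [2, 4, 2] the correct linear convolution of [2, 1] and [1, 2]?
Recompute linear convolution of [2, 1] and [1, 2]: y[0] = 2×1 = 2; y[1] = 2×2 + 1×1 = 5; y[2] = 1×2 = 2 → [2, 5, 2]. Compare to given [2, 4, 2]: they differ at index 1: given 4, correct 5, so answer: No

No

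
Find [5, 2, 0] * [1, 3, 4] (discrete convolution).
y[0] = 5×1 = 5; y[1] = 5×3 + 2×1 = 17; y[2] = 5×4 + 2×3 + 0×1 = 26; y[3] = 2×4 + 0×3 = 8; y[4] = 0×4 = 0

[5, 17, 26, 8, 0]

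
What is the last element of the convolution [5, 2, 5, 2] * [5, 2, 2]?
Use y[k] = Σ_i a[i]·b[k-i] at k=5. y[5] = 2×2 = 4

4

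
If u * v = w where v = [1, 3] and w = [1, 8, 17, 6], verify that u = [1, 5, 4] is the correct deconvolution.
Forward-compute [1, 5, 4] * [1, 3]: w[0] = 1×1 = 1; w[1] = 1×3 + 5×1 = 8; w[2] = 5×3 + 4×1 = 19; w[3] = 4×3 = 12 → [1, 8, 19, 12]. Does not match given w = [1, 8, 17, 6].

Not verified. [1, 5, 4] * [1, 3] = [1, 8, 19, 12], which differs from [1, 8, 17, 6] at index 2.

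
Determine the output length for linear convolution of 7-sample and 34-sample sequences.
Linear/full convolution length: m + n - 1 = 7 + 34 - 1 = 40

40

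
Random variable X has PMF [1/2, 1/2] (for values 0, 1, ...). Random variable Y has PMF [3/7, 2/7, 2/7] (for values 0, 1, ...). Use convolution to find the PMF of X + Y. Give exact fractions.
P(X+Y=k) = Σ_i P(X=i)·P(Y=k-i) — a convolution of [1/2, 1/2] and [3/7, 2/7, 2/7]. P(X+Y=0) = (1/2)×(3/7) = 3/14; P(X+Y=1) = (1/2)×(2/7) + (1/2)×(3/7) = 1/7 + 3/14 = 5/14; P(X+Y=2) = (1/2)×(2/7) + (1/2)×(2/7) = 1/7 + 1/7 = 2/7; P(X+Y=3) = (1/2)×(2/7) = 1/7. PMF: [3/14, 5/14, 2/7, 1/7] (sums to 1 ✓)

[3/14, 5/14, 2/7, 1/7]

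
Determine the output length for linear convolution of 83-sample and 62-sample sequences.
Linear/full convolution length: m + n - 1 = 83 + 62 - 1 = 144

144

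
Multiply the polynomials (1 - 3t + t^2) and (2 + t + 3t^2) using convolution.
Ascending coefficients: a = [1, -3, 1], b = [2, 1, 3]. c[0] = 1×2 = 2; c[1] = 1×1 + -3×2 = -5; c[2] = 1×3 + -3×1 + 1×2 = 2; c[3] = -3×3 + 1×1 = -8; c[4] = 1×3 = 3. Result coefficients: [2, -5, 2, -8, 3] → 2 - 5t + 2t^2 - 8t^3 + 3t^4

2 - 5t + 2t^2 - 8t^3 + 3t^4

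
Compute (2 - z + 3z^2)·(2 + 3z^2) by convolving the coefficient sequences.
Ascending coefficients: a = [2, -1, 3], b = [2, 0, 3]. c[0] = 2×2 = 4; c[1] = 2×0 + -1×2 = -2; c[2] = 2×3 + -1×0 + 3×2 = 12; c[3] = -1×3 + 3×0 = -3; c[4] = 3×3 = 9. Result coefficients: [4, -2, 12, -3, 9] → 4 - 2z + 12z^2 - 3z^3 + 9z^4

4 - 2z + 12z^2 - 3z^3 + 9z^4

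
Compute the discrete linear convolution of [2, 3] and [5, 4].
y[0] = 2×5 = 10; y[1] = 2×4 + 3×5 = 23; y[2] = 3×4 = 12

[10, 23, 12]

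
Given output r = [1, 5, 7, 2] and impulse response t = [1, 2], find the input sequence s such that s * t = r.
Deconvolve r=[1, 5, 7, 2] by t=[1, 2]. Since t[0]=1, solve forward: s[0] = r[0] / 1 = 1; s[1] = (r[1] - 1×2) / 1 = 3; s[2] = (r[2] - 3×2) / 1 = 1. So s = [1, 3, 1]. Check by forward convolution: r[0] = 1×1 = 1; r[1] = 1×2 + 3×1 = 5; r[2] = 3×2 + 1×1 = 7; r[3] = 1×2 = 2

[1, 3, 1]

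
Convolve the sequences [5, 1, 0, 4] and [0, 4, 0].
y[0] = 5×0 = 0; y[1] = 5×4 + 1×0 = 20; y[2] = 5×0 + 1×4 + 0×0 = 4; y[3] = 1×0 + 0×4 + 4×0 = 0; y[4] = 0×0 + 4×4 = 16; y[5] = 4×0 = 0

[0, 20, 4, 0, 16, 0]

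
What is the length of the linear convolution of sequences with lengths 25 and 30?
Linear/full convolution length: m + n - 1 = 25 + 30 - 1 = 54

54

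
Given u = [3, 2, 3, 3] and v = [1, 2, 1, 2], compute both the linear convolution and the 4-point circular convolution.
Linear: y_lin[0] = 3×1 = 3; y_lin[1] = 3×2 + 2×1 = 8; y_lin[2] = 3×1 + 2×2 + 3×1 = 10; y_lin[3] = 3×2 + 2×1 + 3×2 + 3×1 = 17; y_lin[4] = 2×2 + 3×1 + 3×2 = 13; y_lin[5] = 3×2 + 3×1 = 9; y_lin[6] = 3×2 = 6 → [3, 8, 10, 17, 13, 9, 6]. Circular (length 4): y[0] = 3×1 + 2×2 + 3×1 + 3×2 = 16; y[1] = 3×2 + 2×1 + 3×2 + 3×1 = 17; y[2] = 3×1 + 2×2 + 3×1 + 3×2 = 16; y[3] = 3×2 + 2×1 + 3×2 + 3×1 = 17 → [16, 17, 16, 17]

Linear: [3, 8, 10, 17, 13, 9, 6], Circular: [16, 17, 16, 17]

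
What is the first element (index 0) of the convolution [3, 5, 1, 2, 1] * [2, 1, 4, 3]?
Use y[k] = Σ_i a[i]·b[k-i] at k=0. y[0] = 3×2 = 6

6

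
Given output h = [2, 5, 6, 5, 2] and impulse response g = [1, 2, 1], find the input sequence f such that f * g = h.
Deconvolve h=[2, 5, 6, 5, 2] by g=[1, 2, 1]. Since g[0]=1, solve forward: f[0] = h[0] / 1 = 2; f[1] = (h[1] - 2×2) / 1 = 1; f[2] = (h[2] - 1×2 - 2×1) / 1 = 2. So f = [2, 1, 2]. Check by forward convolution: h[0] = 2×1 = 2; h[1] = 2×2 + 1×1 = 5; h[2] = 2×1 + 1×2 + 2×1 = 6; h[3] = 1×1 + 2×2 = 5; h[4] = 2×1 = 2

[2, 1, 2]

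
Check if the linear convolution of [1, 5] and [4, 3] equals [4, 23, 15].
Recompute linear convolution of [1, 5] and [4, 3]: y[0] = 1×4 = 4; y[1] = 1×3 + 5×4 = 23; y[2] = 5×3 = 15 → [4, 23, 15]. Given [4, 23, 15] matches, so answer: Yes

Yes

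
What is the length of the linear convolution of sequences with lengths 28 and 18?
Linear/full convolution length: m + n - 1 = 28 + 18 - 1 = 45

45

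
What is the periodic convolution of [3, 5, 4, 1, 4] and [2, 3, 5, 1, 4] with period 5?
Use y[k] = Σ_j u[j]·v[(k-j) mod 5]. y[0] = 3×2 + 5×4 + 4×1 + 1×5 + 4×3 = 47; y[1] = 3×3 + 5×2 + 4×4 + 1×1 + 4×5 = 56; y[2] = 3×5 + 5×3 + 4×2 + 1×4 + 4×1 = 46; y[3] = 3×1 + 5×5 + 4×3 + 1×2 + 4×4 = 58; y[4] = 3×4 + 5×1 + 4×5 + 1×3 + 4×2 = 48. Result: [47, 56, 46, 58, 48]

[47, 56, 46, 58, 48]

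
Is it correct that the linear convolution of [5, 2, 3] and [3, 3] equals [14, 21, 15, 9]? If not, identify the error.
Recompute linear convolution of [5, 2, 3] and [3, 3]: y[0] = 5×3 = 15; y[1] = 5×3 + 2×3 = 21; y[2] = 2×3 + 3×3 = 15; y[3] = 3×3 = 9 → [15, 21, 15, 9]. Compare to given [14, 21, 15, 9]: they differ at index 0: given 14, correct 15, so answer: No

No. Error at index 0: given 14, correct 15.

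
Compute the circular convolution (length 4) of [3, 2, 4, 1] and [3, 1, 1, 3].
Use y[k] = Σ_j u[j]·v[(k-j) mod 4]. y[0] = 3×3 + 2×3 + 4×1 + 1×1 = 20; y[1] = 3×1 + 2×3 + 4×3 + 1×1 = 22; y[2] = 3×1 + 2×1 + 4×3 + 1×3 = 20; y[3] = 3×3 + 2×1 + 4×1 + 1×3 = 18. Result: [20, 22, 20, 18]

[20, 22, 20, 18]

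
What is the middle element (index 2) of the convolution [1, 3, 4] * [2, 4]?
Use y[k] = Σ_i a[i]·b[k-i] at k=2. y[2] = 3×4 + 4×2 = 20

20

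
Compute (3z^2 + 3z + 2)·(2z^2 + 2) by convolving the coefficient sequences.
Ascending coefficients: a = [2, 3, 3], b = [2, 0, 2]. c[0] = 2×2 = 4; c[1] = 2×0 + 3×2 = 6; c[2] = 2×2 + 3×0 + 3×2 = 10; c[3] = 3×2 + 3×0 = 6; c[4] = 3×2 = 6. Result coefficients: [4, 6, 10, 6, 6] → 6z^4 + 6z^3 + 10z^2 + 6z + 4

6z^4 + 6z^3 + 10z^2 + 6z + 4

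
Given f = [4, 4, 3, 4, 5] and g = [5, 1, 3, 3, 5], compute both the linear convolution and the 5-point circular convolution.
Linear: y_lin[0] = 4×5 = 20; y_lin[1] = 4×1 + 4×5 = 24; y_lin[2] = 4×3 + 4×1 + 3×5 = 31; y_lin[3] = 4×3 + 4×3 + 3×1 + 4×5 = 47; y_lin[4] = 4×5 + 4×3 + 3×3 + 4×1 + 5×5 = 70; y_lin[5] = 4×5 + 3×3 + 4×3 + 5×1 = 46; y_lin[6] = 3×5 + 4×3 + 5×3 = 42; y_lin[7] = 4×5 + 5×3 = 35; y_lin[8] = 5×5 = 25 → [20, 24, 31, 47, 70, 46, 42, 35, 25]. Circular (length 5): y[0] = 4×5 + 4×5 + 3×3 + 4×3 + 5×1 = 66; y[1] = 4×1 + 4×5 + 3×5 + 4×3 + 5×3 = 66; y[2] = 4×3 + 4×1 + 3×5 + 4×5 + 5×3 = 66; y[3] = 4×3 + 4×3 + 3×1 + 4×5 + 5×5 = 72; y[4] = 4×5 + 4×3 + 3×3 + 4×1 + 5×5 = 70 → [66, 66, 66, 72, 70]

Linear: [20, 24, 31, 47, 70, 46, 42, 35, 25], Circular: [66, 66, 66, 72, 70]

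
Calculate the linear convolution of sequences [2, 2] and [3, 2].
y[0] = 2×3 = 6; y[1] = 2×2 + 2×3 = 10; y[2] = 2×2 = 4

[6, 10, 4]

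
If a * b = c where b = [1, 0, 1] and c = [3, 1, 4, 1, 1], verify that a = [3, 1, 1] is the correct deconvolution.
Forward-compute [3, 1, 1] * [1, 0, 1]: c[0] = 3×1 = 3; c[1] = 3×0 + 1×1 = 1; c[2] = 3×1 + 1×0 + 1×1 = 4; c[3] = 1×1 + 1×0 = 1; c[4] = 1×1 = 1 → [3, 1, 4, 1, 1]. Matches given c = [3, 1, 4, 1, 1], so verified.

Verified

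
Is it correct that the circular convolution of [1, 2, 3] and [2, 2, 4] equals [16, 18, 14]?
Recompute circular convolution of [1, 2, 3] and [2, 2, 4]: y[0] = 1×2 + 2×4 + 3×2 = 16; y[1] = 1×2 + 2×2 + 3×4 = 18; y[2] = 1×4 + 2×2 + 3×2 = 14 → [16, 18, 14]. Given [16, 18, 14] matches, so answer: Yes

Yes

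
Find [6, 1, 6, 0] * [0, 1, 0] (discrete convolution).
y[0] = 6×0 = 0; y[1] = 6×1 + 1×0 = 6; y[2] = 6×0 + 1×1 + 6×0 = 1; y[3] = 1×0 + 6×1 + 0×0 = 6; y[4] = 6×0 + 0×1 = 0; y[5] = 0×0 = 0

[0, 6, 1, 6, 0, 0]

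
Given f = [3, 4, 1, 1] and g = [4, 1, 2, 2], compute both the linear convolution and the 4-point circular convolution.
Linear: y_lin[0] = 3×4 = 12; y_lin[1] = 3×1 + 4×4 = 19; y_lin[2] = 3×2 + 4×1 + 1×4 = 14; y_lin[3] = 3×2 + 4×2 + 1×1 + 1×4 = 19; y_lin[4] = 4×2 + 1×2 + 1×1 = 11; y_lin[5] = 1×2 + 1×2 = 4; y_lin[6] = 1×2 = 2 → [12, 19, 14, 19, 11, 4, 2]. Circular (length 4): y[0] = 3×4 + 4×2 + 1×2 + 1×1 = 23; y[1] = 3×1 + 4×4 + 1×2 + 1×2 = 23; y[2] = 3×2 + 4×1 + 1×4 + 1×2 = 16; y[3] = 3×2 + 4×2 + 1×1 + 1×4 = 19 → [23, 23, 16, 19]

Linear: [12, 19, 14, 19, 11, 4, 2], Circular: [23, 23, 16, 19]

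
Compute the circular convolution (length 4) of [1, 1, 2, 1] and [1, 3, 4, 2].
Use y[k] = Σ_j s[j]·t[(k-j) mod 4]. y[0] = 1×1 + 1×2 + 2×4 + 1×3 = 14; y[1] = 1×3 + 1×1 + 2×2 + 1×4 = 12; y[2] = 1×4 + 1×3 + 2×1 + 1×2 = 11; y[3] = 1×2 + 1×4 + 2×3 + 1×1 = 13. Result: [14, 12, 11, 13]

[14, 12, 11, 13]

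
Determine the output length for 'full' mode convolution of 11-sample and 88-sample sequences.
Linear/full convolution length: m + n - 1 = 11 + 88 - 1 = 98

98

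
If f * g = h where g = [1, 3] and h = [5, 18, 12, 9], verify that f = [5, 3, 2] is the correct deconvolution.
Forward-compute [5, 3, 2] * [1, 3]: h[0] = 5×1 = 5; h[1] = 5×3 + 3×1 = 18; h[2] = 3×3 + 2×1 = 11; h[3] = 2×3 = 6 → [5, 18, 11, 6]. Does not match given h = [5, 18, 12, 9].

Not verified. [5, 3, 2] * [1, 3] = [5, 18, 11, 6], which differs from [5, 18, 12, 9] at index 2.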